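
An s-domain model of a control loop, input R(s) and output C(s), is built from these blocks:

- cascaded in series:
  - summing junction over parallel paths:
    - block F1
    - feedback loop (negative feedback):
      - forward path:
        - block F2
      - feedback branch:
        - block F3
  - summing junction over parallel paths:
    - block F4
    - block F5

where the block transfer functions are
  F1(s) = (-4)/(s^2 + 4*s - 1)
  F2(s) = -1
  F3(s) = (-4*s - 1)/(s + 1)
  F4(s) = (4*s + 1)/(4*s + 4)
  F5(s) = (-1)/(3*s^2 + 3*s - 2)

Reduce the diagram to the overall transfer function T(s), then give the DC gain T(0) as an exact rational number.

1. apply the feedback formula to F2, F3, giving (-s - 1)/(5*s + 2)
2. sum the parallel branches F1, [F2/(1+F2*F3)], giving (-s^3 - 5*s^2 - 23*s - 7)/(5*s^3 + 22*s^2 + 3*s - 2)
3. reduce the parallel group F4, F5, giving (12*s^3 + 15*s^2 - 9*s - 6)/(12*s^3 + 24*s^2 + 4*s - 8)
4. cascade (F1+[F2/(1+F2*F3)]), (F4+F5), giving (-12*s^6 - 75*s^5 - 342*s^4 - 378*s^3 + 132*s^2 + 201*s + 42)/(60*s^6 + 384*s^5 + 584*s^4 + 96*s^3 - 212*s^2 - 32*s + 16)
The step-4 result is T(s). Setting s = 0: T(0) = 42/16 = 21/8.

Final answer: 21/8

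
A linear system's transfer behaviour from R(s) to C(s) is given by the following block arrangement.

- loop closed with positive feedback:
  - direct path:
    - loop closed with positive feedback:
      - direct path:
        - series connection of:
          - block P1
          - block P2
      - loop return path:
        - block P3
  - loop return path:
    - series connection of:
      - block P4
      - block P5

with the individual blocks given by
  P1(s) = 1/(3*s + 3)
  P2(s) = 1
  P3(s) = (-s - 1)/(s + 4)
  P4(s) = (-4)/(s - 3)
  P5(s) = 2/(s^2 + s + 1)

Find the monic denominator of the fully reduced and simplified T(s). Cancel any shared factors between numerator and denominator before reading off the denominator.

Step 1. cascade P1, P2 = 1/(3*s + 3)
Step 2. apply the feedback formula to (P1*P2), P3 = (s + 4)/(3*s^2 + 16*s + 13)
Step 3. cascade P4, P5 = (-8)/(s^3 - 2*s^2 - 2*s - 3)
Step 4. close the feedback loop around [(P1*P2)/(1-(P1*P2)*P3)], (P4*P5) = (s^4 + 2*s^3 - 10*s^2 - 11*s - 12)/(3*s^5 + 10*s^4 - 25*s^3 - 67*s^2 - 66*s - 7)
T(s) is the step-4 result (common factors already cancelled). Leading coefficient of the denominator: 3. Divide through by 3 for the monic polynomial.

Final answer: s^5 + 10*s^4/3 - 25*s^3/3 - 67*s^2/3 - 22*s - 7/3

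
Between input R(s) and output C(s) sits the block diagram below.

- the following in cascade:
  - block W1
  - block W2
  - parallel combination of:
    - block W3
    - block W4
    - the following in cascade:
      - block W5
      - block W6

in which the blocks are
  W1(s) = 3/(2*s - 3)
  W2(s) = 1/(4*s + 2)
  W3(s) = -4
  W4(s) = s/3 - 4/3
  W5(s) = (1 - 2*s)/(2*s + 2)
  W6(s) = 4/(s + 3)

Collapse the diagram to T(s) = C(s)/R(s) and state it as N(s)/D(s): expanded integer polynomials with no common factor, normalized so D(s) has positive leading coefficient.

The answer is (s^3 - 12*s^2 - 73*s - 42)/(8*s^4 + 24*s^3 - 14*s^2 - 48*s - 18).

Reasoning:
Step 1: cascade W5, W6 gives (2 - 4*s)/(s^2 + 4*s + 3)
Step 2: combine W3, W4, (W5*W6) in parallel gives (s^3 - 12*s^2 - 73*s - 42)/(3*s^2 + 12*s + 9)
Step 3: combine W1, W2, (W3+W4+(W5*W6)) in series, giving the overall T(s)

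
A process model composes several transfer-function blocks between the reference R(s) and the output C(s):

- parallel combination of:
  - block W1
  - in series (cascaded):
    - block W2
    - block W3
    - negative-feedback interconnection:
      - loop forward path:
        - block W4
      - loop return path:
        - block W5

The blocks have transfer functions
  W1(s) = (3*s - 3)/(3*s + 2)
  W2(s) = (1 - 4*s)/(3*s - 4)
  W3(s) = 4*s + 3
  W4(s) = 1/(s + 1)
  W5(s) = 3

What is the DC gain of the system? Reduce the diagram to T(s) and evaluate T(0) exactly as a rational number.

The answer is -27/16.

Reasoning:
Step 1. feedback reduction of W4, W5, giving 1/(s + 4)
Step 2. combine W2, W3, [W4/(1+W4*W5)] in series, giving (-16*s^2 - 8*s + 3)/(3*s^2 + 8*s - 16)
Step 3. parallel reduction of W1, (W2*W3*[W4/(1+W4*W5)]), giving (-39*s^3 - 41*s^2 - 79*s + 54)/(9*s^3 + 30*s^2 - 32*s - 32)
Evaluating the step-3 result (the overall T(s)) at s = 0 gives T(0) = 54/(-32) = -27/16.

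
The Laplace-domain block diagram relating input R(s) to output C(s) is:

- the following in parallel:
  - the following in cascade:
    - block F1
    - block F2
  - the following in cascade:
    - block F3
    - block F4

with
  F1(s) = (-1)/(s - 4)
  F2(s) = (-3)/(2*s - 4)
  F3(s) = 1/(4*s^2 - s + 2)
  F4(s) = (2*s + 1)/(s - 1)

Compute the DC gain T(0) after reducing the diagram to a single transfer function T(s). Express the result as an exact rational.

1. cascade F1, F2 = 3/(2*s^2 - 12*s + 16)
2. series reduction of F3, F4 = (2*s + 1)/(4*s^3 - 5*s^2 + 3*s - 2)
3. add (F1*F2), (F3*F4) (parallel) = (16*s^3 - 37*s^2 + 29*s + 10)/(8*s^5 - 58*s^4 + 130*s^3 - 120*s^2 + 72*s - 32)
Evaluating the step-3 result (the overall T(s)) at s = 0 gives T(0) = 10/(-32) = -5/16.

Final answer: -5/16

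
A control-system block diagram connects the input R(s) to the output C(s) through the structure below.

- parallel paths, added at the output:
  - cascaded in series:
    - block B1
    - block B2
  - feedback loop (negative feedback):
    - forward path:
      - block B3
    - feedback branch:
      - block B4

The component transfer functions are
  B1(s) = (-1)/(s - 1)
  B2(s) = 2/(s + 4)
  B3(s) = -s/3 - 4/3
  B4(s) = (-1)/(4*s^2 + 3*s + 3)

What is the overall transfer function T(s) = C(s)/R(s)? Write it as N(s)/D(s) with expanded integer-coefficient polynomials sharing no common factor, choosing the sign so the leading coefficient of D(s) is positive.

The answer is (-4*s^5 - 31*s^4 - 56*s^3 - 5*s^2 + 4*s + 22)/(12*s^4 + 46*s^3 - 5*s^2 - s - 52).

Reasoning:
[1] multiply B1, B2 (series): (-2)/(s^2 + 3*s - 4)
[2] reduce the feedback loop with forward B3 and return B4: (-4*s^3 - 19*s^2 - 15*s - 12)/(12*s^2 + 10*s + 13)
[3] reduce the parallel group (B1*B2), [B3/(1+B3*B4)]; the result is T(s) itself (integer coefficients, no common factor, positive leading denominator coefficient)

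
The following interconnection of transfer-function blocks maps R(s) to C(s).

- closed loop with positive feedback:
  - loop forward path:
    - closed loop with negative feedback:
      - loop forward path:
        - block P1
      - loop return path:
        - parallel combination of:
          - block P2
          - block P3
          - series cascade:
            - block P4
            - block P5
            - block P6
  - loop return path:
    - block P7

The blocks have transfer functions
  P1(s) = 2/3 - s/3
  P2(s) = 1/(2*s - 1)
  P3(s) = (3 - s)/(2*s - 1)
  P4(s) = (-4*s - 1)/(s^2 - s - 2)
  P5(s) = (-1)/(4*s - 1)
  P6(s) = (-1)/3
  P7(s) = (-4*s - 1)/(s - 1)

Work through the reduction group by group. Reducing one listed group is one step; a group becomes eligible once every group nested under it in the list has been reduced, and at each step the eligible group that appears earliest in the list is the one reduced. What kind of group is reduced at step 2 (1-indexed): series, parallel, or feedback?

1. combine P4, P5, P6 in series
2. parallel reduction of P2, P3, (P4*P5*P6)
3. feedback reduction of P1, (P2+P3+(P4*P5*P6))
4. collapse the loop ([P1/(1+P1*(P2+P3+(P4*P5*P6)))] forward, P7 return)
So the answer for step 2 is parallel.

Therefore the answer is parallel.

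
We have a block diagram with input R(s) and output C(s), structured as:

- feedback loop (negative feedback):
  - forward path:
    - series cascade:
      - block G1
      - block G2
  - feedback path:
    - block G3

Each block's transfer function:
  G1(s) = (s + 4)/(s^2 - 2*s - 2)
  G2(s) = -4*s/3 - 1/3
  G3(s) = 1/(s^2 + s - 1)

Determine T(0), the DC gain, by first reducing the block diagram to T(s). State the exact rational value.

Step 1. series reduction of G1, G2, giving (-4*s^2 - 17*s - 4)/(3*s^2 - 6*s - 6)
Step 2. apply the feedback formula to (G1*G2), G3, giving (-4*s^4 - 21*s^3 - 17*s^2 + 13*s + 4)/(3*s^4 - 3*s^3 - 19*s^2 - 17*s + 2)
DC gain: substitute s = 0 into T(s) from step 2: T(0) = 4/2 = 2.

Answer: 2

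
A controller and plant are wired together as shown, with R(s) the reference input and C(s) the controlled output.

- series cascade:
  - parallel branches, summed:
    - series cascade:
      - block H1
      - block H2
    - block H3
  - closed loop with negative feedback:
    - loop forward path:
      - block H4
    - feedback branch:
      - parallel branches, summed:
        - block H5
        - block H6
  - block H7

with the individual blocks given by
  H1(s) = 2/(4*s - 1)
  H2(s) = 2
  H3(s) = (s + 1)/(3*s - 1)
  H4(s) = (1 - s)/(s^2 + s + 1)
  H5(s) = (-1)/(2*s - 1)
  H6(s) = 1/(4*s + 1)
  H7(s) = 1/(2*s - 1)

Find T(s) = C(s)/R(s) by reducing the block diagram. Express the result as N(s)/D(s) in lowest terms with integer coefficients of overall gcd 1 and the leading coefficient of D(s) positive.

Reducing step by step:

1. cascade H1, H2 = 4/(4*s - 1)
2. sum the parallel branches (H1*H2), H3 = (4*s^2 + 15*s - 5)/(12*s^2 - 7*s + 1)
3. sum the parallel branches H5, H6 = (-2*s - 2)/(8*s^2 - 2*s - 1)
4. apply the feedback formula to H4, (H5+H6) = (-8*s^3 + 10*s^2 - s - 1)/(8*s^4 + 6*s^3 + 7*s^2 - 3*s - 3)
5. multiply ((H1*H2)+H3), [H4/(1+H4*(H5+H6))], H7 (series), which is the overall transfer function T(s) = C(s)/R(s) in lowest terms

Answer: (-16*s^4 - 48*s^3 + 69*s^2 - 5)/(96*s^6 + 16*s^5 + 50*s^4 - 79*s^3 - 8*s^2 + 18*s - 3)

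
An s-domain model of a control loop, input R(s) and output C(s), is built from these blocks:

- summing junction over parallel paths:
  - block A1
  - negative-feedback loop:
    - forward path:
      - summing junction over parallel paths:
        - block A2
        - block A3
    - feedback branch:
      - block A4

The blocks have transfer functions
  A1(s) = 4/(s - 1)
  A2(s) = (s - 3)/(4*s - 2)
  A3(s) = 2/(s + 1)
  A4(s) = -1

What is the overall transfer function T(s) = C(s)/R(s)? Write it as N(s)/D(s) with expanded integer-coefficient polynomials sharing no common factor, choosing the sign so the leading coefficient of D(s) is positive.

Step 1 - add A2, A3 (parallel) = (s^2 + 6*s - 7)/(4*s^2 + 2*s - 2)
Step 2 - collapse the loop ((A2+A3) forward, A4 return) = (s^2 + 6*s - 7)/(3*s^2 - 4*s + 5)
Step 3 - reduce the parallel group A1, [(A2+A3)/(1+(A2+A3)*A4)] - this is the overall T(s), already in the required normalized form

Therefore the answer is (s^3 + 17*s^2 - 29*s + 27)/(3*s^3 - 7*s^2 + 9*s - 5).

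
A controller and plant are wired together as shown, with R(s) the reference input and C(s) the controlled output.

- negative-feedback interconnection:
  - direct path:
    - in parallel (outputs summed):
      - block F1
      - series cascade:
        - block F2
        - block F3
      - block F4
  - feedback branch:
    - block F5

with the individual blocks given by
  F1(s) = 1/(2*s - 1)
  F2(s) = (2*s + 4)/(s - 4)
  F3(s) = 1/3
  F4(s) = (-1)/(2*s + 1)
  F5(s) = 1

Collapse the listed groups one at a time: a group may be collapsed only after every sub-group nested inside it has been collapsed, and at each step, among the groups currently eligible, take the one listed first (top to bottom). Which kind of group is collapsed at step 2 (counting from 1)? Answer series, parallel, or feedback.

The answer is parallel.

Reasoning:
Step 1. cascade F2, F3
Step 2. add F1, (F2*F3), F4 (parallel)
Step 3. collapse the loop ((F1+(F2*F3)+F4) forward, F5 return)
Step 2 collapses a parallel group.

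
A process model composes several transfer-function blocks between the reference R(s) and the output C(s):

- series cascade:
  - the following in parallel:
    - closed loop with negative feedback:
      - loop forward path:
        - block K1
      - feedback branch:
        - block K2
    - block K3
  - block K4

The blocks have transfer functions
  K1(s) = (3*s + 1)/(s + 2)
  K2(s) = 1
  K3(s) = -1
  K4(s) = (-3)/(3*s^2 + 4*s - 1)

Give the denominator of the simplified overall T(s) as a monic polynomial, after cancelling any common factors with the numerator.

(1) apply the feedback formula to K1, K2 -> (3*s + 1)/(4*s + 3)
(2) add [K1/(1+K1*K2)], K3 (parallel) -> (-s - 2)/(4*s + 3)
(3) combine ([K1/(1+K1*K2)]+K3), K4 in series -> (3*s + 6)/(12*s^3 + 25*s^2 + 8*s - 3)
That last expression is T(s), already simplified. Scaling its denominator by 1/12 (the reciprocal of the leading coefficient) yields the monic denominator.

Answer: s^3 + 25*s^2/12 + 2*s/3 - 1/4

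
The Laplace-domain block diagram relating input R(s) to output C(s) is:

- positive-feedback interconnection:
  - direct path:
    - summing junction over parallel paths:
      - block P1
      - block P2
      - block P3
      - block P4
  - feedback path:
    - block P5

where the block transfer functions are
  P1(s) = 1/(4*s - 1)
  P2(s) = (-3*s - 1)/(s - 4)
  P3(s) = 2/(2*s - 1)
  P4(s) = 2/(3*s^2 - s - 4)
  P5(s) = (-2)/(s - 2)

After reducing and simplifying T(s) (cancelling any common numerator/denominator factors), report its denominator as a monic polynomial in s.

Step 1 - reduce the parallel group P1, P2, P3, P4: (-72*s^5 + 84*s^4 - 28*s^3 - 83*s^2 + 199*s - 52)/(24*s^5 - 122*s^4 + 81*s^3 + 115*s^2 - 96*s + 16)
Step 2 - reduce the feedback loop with forward (P1+P2+P3+P4) and return P5: (-72*s^6 + 228*s^5 - 196*s^4 - 27*s^3 + 365*s^2 - 450*s + 104)/(24*s^6 - 314*s^5 + 493*s^4 - 103*s^3 - 492*s^2 + 606*s - 136)
Step 2 gives the fully reduced T(s), with no common factor left to cancel. The denominator's leading coefficient is 24, so divide each of its coefficients by 24 to get the monic form.

Final answer: s^6 - 157*s^5/12 + 493*s^4/24 - 103*s^3/24 - 41*s^2/2 + 101*s/4 - 17/3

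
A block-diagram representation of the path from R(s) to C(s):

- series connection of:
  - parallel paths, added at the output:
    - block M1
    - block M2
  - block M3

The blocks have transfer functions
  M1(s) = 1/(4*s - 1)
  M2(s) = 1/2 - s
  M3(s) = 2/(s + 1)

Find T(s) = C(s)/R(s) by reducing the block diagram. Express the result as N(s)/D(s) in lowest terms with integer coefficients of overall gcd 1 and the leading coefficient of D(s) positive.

Answer: (-8*s^2 + 6*s + 1)/(4*s^2 + 3*s - 1)

Working:
Step 1: combine M1, M2 in parallel; result (-8*s^2 + 6*s + 1)/(8*s - 2)
Step 2: multiply (M1+M2), M3 (series) - this is the overall T(s), already in the required normalized form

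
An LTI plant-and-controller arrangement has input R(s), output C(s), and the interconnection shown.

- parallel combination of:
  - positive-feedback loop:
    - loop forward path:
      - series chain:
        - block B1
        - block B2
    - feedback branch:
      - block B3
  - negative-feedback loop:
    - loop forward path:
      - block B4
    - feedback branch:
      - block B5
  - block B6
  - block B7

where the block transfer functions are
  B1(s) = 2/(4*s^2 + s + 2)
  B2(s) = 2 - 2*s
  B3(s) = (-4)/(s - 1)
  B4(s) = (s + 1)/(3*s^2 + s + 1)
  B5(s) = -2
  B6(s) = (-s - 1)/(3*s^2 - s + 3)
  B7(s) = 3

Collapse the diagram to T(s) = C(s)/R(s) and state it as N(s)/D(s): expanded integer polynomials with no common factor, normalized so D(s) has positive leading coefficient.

Step 1: combine B1, B2 in series, giving (4 - 4*s)/(4*s^2 + s + 2)
Step 2: collapse the loop ((B1*B2) forward, B3 return), giving (4 - 4*s)/(4*s^2 + s - 14)
Step 3: apply the feedback formula to B4, B5, giving (s + 1)/(3*s^2 - s - 1)
Step 4: parallel reduction of [(B1*B2)/(1-(B1*B2)*B3)], [B4/(1+B4*B5)], B6, B7 - this is the overall T(s), already in the required normalized form

Hence the answer: (108*s^6 - 81*s^5 - 252*s^4 + 213*s^3 - 280*s^2 + 27*s + 58)/(36*s^6 - 15*s^5 - 104*s^4 + 83*s^3 - 112*s^2 + 25*s + 42)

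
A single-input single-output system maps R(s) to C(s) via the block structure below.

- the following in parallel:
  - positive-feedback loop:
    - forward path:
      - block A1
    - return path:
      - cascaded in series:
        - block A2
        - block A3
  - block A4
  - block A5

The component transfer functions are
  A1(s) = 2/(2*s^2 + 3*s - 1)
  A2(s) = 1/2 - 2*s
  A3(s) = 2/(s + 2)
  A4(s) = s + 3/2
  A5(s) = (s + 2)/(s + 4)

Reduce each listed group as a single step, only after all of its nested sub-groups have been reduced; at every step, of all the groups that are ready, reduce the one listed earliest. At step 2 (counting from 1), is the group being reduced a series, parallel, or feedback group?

Reducing step by step:

1. reduce the series chain A2, A3
2. close the feedback loop around A1, (A2*A3)
3. parallel reduction of [A1/(1-A1*(A2*A3))], A4, A5
At step 2 the group reduced is feedback.

Answer: feedback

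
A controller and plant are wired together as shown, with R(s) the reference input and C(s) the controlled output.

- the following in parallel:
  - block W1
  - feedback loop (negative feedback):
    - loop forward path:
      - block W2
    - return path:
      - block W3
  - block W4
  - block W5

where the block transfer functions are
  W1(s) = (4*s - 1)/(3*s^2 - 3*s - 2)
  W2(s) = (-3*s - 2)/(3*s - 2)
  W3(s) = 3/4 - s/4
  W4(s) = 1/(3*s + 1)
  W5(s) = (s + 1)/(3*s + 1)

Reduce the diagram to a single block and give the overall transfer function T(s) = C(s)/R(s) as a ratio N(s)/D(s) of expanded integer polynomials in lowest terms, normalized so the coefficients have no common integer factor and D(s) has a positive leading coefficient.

Answer: (9*s^5 - 48*s^4 + 12*s^3 - 104*s^2 + 169*s + 86)/(27*s^5 + 27*s^4 - 183*s^3 + 33*s^2 + 116*s + 28)

Working:
1. close the feedback loop around W2, W3 -> (-12*s - 8)/(3*s^2 + 5*s - 14)
2. add W1, [W2/(1+W2*W3)], W4, W5 (parallel) - this is the overall T(s), already in the required normalized form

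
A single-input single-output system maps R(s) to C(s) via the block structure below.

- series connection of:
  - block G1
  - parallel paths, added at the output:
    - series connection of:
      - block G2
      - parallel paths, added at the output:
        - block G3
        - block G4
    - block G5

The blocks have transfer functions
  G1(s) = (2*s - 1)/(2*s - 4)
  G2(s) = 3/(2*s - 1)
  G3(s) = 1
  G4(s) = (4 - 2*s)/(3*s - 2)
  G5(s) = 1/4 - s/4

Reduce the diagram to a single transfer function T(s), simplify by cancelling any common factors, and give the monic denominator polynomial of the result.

[1] reduce the parallel group G3, G4 -> (s + 2)/(3*s - 2)
[2] cascade G2, (G3+G4) -> (3*s + 6)/(6*s^2 - 7*s + 2)
[3] reduce the parallel group (G2*(G3+G4)), G5 -> (-6*s^3 + 13*s^2 + 3*s + 26)/(24*s^2 - 28*s + 8)
[4] combine G1, ((G2*(G3+G4))+G5) in series -> (-6*s^3 + 13*s^2 + 3*s + 26)/(24*s^2 - 64*s + 32)
That last expression is T(s), already simplified. Scaling its denominator by 1/24 (the reciprocal of the leading coefficient) yields the monic denominator.

Therefore the answer is s^2 - 8*s/3 + 4/3.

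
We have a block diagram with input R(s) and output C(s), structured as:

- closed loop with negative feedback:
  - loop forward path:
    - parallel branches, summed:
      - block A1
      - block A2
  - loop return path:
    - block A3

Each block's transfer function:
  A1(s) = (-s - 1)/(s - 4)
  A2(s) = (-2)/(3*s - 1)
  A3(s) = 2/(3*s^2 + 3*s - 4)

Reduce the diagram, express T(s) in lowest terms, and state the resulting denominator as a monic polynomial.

Answer: s^4 - 10*s^3/3 - 5*s^2 + 56*s/9 + 2/9

Working:
(1) sum the parallel branches A1, A2 -> (-3*s^2 - 4*s + 9)/(3*s^2 - 13*s + 4)
(2) reduce the feedback loop with forward (A1+A2) and return A3 -> (-9*s^4 - 21*s^3 + 27*s^2 + 43*s - 36)/(9*s^4 - 30*s^3 - 45*s^2 + 56*s + 2)
Step 2 gives the fully reduced T(s), with no common factor left to cancel. The denominator's leading coefficient is 9, so divide each of its coefficients by 9 to get the monic form.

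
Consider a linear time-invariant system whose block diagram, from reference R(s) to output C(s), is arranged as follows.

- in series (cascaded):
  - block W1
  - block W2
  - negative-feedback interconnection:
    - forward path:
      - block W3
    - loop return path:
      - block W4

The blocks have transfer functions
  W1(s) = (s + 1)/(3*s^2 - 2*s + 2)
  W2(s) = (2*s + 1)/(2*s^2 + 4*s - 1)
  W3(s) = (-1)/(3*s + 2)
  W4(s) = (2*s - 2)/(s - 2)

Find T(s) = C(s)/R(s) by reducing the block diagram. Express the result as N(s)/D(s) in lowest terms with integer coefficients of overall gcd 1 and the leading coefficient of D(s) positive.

Step 1 - feedback reduction of W3, W4 = (2 - s)/(3*s^2 - 6*s - 2)
Step 2 - cascade W1, W2, [W3/(1+W3*W4)] - this is the overall T(s), already in the required normalized form

Final answer: (-2*s^3 + s^2 + 5*s + 2)/(18*s^6 - 12*s^5 - 81*s^4 + 56*s^3 - 52*s^2 - 8*s + 4)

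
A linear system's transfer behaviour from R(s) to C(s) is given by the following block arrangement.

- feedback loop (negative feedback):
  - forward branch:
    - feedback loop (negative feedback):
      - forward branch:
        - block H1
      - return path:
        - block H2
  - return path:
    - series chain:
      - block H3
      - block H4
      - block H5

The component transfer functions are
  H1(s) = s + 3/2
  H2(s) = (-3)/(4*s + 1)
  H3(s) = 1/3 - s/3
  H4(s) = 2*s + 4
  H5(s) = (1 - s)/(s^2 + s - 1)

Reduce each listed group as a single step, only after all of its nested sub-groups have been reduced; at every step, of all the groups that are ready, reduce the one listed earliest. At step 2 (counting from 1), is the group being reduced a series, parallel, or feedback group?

1. collapse the loop (H1 forward, H2 return)
2. combine H3, H4, H5 in series
3. collapse the loop ([H1/(1+H1*H2)] forward, (H3*H4*H5) return)
Step 2 collapses a series group.

Hence the answer: series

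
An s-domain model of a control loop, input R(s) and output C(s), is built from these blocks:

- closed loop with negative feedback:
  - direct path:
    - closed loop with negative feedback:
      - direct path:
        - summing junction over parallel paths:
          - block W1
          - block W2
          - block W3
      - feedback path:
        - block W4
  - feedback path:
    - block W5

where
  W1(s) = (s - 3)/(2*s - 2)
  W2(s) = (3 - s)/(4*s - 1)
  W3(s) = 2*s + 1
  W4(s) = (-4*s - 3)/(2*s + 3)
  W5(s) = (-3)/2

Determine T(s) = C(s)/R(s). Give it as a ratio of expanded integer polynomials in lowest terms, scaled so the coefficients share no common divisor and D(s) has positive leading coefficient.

Step 1: combine W1, W2, W3 in parallel, giving (16*s^3 - 10*s^2 - 11*s - 1)/(8*s^2 - 10*s + 2)
Step 2: close the feedback loop around (W1+W2+W3), W4, giving (-32*s^4 - 28*s^3 + 52*s^2 + 35*s + 3)/(64*s^4 - 8*s^3 - 78*s^2 - 11*s - 9)
Step 3: feedback reduction of [(W1+W2+W3)/(1+(W1+W2+W3)*W4)], W5; the result is T(s) itself (integer coefficients, no common factor, positive leading denominator coefficient)

Final answer: (-64*s^4 - 56*s^3 + 104*s^2 + 70*s + 6)/(224*s^4 + 68*s^3 - 312*s^2 - 127*s - 27)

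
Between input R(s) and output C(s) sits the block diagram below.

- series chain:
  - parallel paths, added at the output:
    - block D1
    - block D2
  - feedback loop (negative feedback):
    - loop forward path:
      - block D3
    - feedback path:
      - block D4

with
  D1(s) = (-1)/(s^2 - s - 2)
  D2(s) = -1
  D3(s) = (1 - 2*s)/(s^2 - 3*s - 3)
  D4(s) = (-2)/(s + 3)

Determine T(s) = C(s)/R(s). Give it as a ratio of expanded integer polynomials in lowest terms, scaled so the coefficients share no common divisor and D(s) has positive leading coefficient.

Step 1. reduce the parallel group D1, D2 = (-s^2 + s + 1)/(s^2 - s - 2)
Step 2. reduce the feedback loop with forward D3 and return D4 = (-2*s^2 - 5*s + 3)/(s^3 - 8*s - 11)
Step 3. multiply (D1+D2), [D3/(1+D3*D4)] (series) - this is the overall T(s), already in the required normalized form

Answer: (2*s^4 + 3*s^3 - 10*s^2 - 2*s + 3)/(s^5 - s^4 - 10*s^3 - 3*s^2 + 27*s + 22)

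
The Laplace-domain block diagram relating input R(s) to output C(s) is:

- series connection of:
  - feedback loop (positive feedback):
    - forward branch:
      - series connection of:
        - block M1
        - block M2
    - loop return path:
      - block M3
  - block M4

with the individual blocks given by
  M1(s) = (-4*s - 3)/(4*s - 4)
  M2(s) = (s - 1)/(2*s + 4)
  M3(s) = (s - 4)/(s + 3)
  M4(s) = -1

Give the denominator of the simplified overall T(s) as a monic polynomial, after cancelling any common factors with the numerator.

Reducing step by step:

Step 1. series reduction of M1, M2 -> (-4*s - 3)/(8*s + 16)
Step 2. apply the feedback formula to (M1*M2), M3 -> (-4*s^2 - 15*s - 9)/(12*s^2 + 27*s + 36)
Step 3. reduce the series chain [(M1*M2)/(1-(M1*M2)*M3)], M4 -> (4*s^2 + 15*s + 9)/(12*s^2 + 27*s + 36)
No further cancellation is possible in the step-3 result, so that is T(s). Its denominator becomes monic after dividing by the leading coefficient 12.

Answer: s^2 + 9*s/4 + 3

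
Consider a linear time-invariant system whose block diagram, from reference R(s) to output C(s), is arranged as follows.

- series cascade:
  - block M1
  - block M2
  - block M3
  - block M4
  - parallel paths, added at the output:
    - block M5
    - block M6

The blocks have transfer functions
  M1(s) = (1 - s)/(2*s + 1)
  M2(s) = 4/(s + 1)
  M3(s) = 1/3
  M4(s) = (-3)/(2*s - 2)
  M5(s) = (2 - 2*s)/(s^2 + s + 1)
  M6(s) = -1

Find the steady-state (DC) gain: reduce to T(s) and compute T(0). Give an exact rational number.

The answer is 2.

Reasoning:
(1) reduce the parallel group M5, M6 = (-s^2 - 3*s + 1)/(s^2 + s + 1)
(2) cascade M1, M2, M3, M4, (M5+M6) = (-2*s^2 - 6*s + 2)/(2*s^4 + 5*s^3 + 6*s^2 + 4*s + 1)
That last expression is T(s); at s = 0 only the constant terms survive, so T(0) = 2/1 = 2.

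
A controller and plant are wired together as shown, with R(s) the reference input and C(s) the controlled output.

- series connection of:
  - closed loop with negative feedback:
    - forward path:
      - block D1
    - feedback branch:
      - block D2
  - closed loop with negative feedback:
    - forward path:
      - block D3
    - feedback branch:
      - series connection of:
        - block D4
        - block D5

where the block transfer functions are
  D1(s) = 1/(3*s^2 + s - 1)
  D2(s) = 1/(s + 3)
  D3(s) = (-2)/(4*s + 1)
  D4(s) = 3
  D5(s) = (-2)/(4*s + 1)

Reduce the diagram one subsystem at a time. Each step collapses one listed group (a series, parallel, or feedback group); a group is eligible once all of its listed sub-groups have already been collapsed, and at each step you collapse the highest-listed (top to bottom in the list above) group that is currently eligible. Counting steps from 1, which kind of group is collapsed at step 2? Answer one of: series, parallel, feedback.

(1) close the feedback loop around D1, D2
(2) cascade D4, D5
(3) close the feedback loop around D3, (D4*D5)
(4) combine [D1/(1+D1*D2)], [D3/(1+D3*(D4*D5))] in series
Step 2 collapses a series group.

Hence the answer: series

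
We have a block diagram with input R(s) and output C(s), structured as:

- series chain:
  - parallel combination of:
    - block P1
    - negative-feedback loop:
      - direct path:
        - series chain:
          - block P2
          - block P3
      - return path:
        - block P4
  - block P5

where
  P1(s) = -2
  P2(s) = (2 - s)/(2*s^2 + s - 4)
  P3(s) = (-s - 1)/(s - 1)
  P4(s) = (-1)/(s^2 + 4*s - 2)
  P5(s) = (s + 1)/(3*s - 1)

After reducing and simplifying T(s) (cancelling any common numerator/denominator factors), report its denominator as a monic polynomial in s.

[1] combine P2, P3 in series -> (s^2 - s - 2)/(2*s^3 - s^2 - 5*s + 4)
[2] close the feedback loop around (P2*P3), P4 -> (s^4 + 3*s^3 - 8*s^2 - 6*s + 4)/(2*s^5 + 7*s^4 - 13*s^3 - 15*s^2 + 27*s - 6)
[3] sum the parallel branches P1, [(P2*P3)/(1+(P2*P3)*P4)] -> (-4*s^5 - 13*s^4 + 29*s^3 + 22*s^2 - 60*s + 16)/(2*s^5 + 7*s^4 - 13*s^3 - 15*s^2 + 27*s - 6)
[4] combine (P1+[(P2*P3)/(1+(P2*P3)*P4)]), P5 in series -> (-4*s^6 - 17*s^5 + 16*s^4 + 51*s^3 - 38*s^2 - 44*s + 16)/(6*s^6 + 19*s^5 - 46*s^4 - 32*s^3 + 96*s^2 - 45*s + 6)
No further cancellation is possible in the step-4 result, so that is T(s). Its denominator becomes monic after dividing by the leading coefficient 6.

Final answer: s^6 + 19*s^5/6 - 23*s^4/3 - 16*s^3/3 + 16*s^2 - 15*s/2 + 1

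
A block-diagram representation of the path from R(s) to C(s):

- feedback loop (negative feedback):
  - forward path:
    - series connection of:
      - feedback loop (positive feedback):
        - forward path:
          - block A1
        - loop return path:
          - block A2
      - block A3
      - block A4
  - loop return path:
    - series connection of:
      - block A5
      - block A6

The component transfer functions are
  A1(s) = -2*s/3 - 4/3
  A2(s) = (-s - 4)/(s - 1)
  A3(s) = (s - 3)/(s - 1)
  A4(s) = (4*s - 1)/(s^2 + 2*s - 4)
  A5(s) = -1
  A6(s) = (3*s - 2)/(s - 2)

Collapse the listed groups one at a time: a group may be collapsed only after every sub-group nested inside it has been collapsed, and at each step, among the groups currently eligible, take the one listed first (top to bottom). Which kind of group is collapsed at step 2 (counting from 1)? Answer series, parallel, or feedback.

(1) collapse the loop (A1 forward, A2 return)
(2) combine [A1/(1-A1*A2)], A3, A4 in series
(3) series reduction of A5, A6
(4) close the feedback loop around ([A1/(1-A1*A2)]*A3*A4), (A5*A6)
Step 2: series.

Answer: series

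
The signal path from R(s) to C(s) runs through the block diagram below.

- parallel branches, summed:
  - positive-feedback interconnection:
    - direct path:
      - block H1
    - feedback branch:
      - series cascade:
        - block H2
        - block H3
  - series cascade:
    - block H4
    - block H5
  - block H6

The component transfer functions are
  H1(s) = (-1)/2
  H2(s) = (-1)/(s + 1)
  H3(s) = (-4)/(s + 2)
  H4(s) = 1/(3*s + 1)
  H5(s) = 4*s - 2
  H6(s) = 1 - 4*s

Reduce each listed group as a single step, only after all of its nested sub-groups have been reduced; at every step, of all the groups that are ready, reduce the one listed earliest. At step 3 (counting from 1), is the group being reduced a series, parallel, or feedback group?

Answer: series

Working:
Step 1. reduce the series chain H2, H3
Step 2. apply the feedback formula to H1, (H2*H3)
Step 3. reduce the series chain H4, H5
Step 4. add [H1/(1-H1*(H2*H3))], (H4*H5), H6 (parallel)
So the answer for step 3 is series.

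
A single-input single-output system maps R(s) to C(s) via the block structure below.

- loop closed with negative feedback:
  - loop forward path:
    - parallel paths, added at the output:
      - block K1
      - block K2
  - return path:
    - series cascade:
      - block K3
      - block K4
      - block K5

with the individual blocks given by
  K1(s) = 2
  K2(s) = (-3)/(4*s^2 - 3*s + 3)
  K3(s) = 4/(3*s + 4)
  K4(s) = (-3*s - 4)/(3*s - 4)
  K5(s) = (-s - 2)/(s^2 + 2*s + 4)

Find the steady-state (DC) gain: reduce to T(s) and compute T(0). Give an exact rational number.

First reduce the diagram to T(s).

Step 1. reduce the parallel group K1, K2; result (8*s^2 - 6*s + 3)/(4*s^2 - 3*s + 3)
Step 2. reduce the series chain K3, K4, K5; result (4*s + 8)/(3*s^3 + 2*s^2 + 4*s - 16)
Step 3. feedback reduction of (K1+K2), (K3*K4*K5); result (24*s^5 - 2*s^4 + 29*s^3 - 146*s^2 + 108*s - 48)/(12*s^5 - s^4 + 51*s^3 - 30*s^2 + 24*s - 24)
DC gain: substitute s = 0 into T(s) from step 3: T(0) = -48/(-24) = 2.

Answer: 2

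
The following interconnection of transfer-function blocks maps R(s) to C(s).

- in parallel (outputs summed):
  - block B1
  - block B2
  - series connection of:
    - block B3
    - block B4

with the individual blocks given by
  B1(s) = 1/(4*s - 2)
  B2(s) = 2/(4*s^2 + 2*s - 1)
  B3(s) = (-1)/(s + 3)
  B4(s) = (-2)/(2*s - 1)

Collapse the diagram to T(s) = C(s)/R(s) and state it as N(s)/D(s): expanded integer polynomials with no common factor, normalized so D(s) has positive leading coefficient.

[1] reduce the series chain B3, B4: 2/(2*s^2 + 5*s - 3)
[2] sum the parallel branches B1, B2, (B3*B4); the result is T(s) itself (integer coefficients, no common factor, positive leading denominator coefficient)

Hence the answer: (4*s^3 + 38*s^2 + 33*s - 19)/(16*s^4 + 48*s^3 - 8*s^2 - 22*s + 6)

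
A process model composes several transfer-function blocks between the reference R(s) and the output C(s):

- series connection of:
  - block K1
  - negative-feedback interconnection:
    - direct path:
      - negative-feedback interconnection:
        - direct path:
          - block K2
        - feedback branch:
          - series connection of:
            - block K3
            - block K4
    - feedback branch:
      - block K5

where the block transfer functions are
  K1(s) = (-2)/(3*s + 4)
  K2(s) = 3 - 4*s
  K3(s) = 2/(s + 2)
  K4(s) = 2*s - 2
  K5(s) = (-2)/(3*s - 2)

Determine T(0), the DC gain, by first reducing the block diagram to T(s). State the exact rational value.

1. reduce the series chain K3, K4, giving (4*s - 4)/(s + 2)
2. feedback reduction of K2, (K3*K4), giving (4*s^2 + 5*s - 6)/(16*s^2 - 29*s + 10)
3. apply the feedback formula to [K2/(1+K2*(K3*K4))], K5, giving (12*s^3 + 7*s^2 - 28*s + 12)/(48*s^3 - 127*s^2 + 78*s - 8)
4. series reduction of K1, [[K2/(1+K2*(K3*K4))]/(1+[K2/(1+K2*(K3*K4))]*K5)], giving (-24*s^3 - 14*s^2 + 56*s - 24)/(144*s^4 - 189*s^3 - 274*s^2 + 288*s - 32)
DC gain: substitute s = 0 into T(s) from step 4: T(0) = -24/(-32) = 3/4.

Therefore the answer is 3/4.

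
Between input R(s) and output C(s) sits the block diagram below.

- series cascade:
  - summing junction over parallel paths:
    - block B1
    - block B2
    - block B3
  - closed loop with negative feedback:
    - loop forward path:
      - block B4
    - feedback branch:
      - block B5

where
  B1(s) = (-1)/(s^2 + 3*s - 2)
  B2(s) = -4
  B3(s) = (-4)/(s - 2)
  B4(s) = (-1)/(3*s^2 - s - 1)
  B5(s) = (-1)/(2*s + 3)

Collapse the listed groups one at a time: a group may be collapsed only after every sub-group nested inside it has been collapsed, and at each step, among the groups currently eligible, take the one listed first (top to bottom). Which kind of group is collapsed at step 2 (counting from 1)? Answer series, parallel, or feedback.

(1) add B1, B2, B3 (parallel)
(2) feedback reduction of B4, B5
(3) series reduction of (B1+B2+B3), [B4/(1+B4*B5)]
At step 2 the group reduced is feedback.

Hence the answer: feedback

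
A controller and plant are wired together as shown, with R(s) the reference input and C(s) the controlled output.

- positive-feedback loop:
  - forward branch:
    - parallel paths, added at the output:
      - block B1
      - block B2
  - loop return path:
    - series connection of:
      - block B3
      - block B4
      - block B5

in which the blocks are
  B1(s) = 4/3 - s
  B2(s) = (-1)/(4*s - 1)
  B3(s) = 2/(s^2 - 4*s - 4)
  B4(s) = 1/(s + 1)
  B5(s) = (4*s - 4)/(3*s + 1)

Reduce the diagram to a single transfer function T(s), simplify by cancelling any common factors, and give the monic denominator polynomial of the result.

The answer is s^5 - 35*s^4/12 - 17*s^3/3 - 407*s^2/36 + 55*s/9 - 11/9.

Reasoning:
Step 1 - combine B1, B2 in parallel: (-12*s^2 + 19*s - 7)/(12*s - 3)
Step 2 - series reduction of B3, B4, B5: (8*s - 8)/(3*s^4 - 8*s^3 - 27*s^2 - 20*s - 4)
Step 3 - apply the feedback formula to (B1+B2), (B3*B4*B5): (-36*s^6 + 153*s^5 + 151*s^4 - 217*s^3 - 143*s^2 + 64*s + 28)/(36*s^5 - 105*s^4 - 204*s^3 - 407*s^2 + 220*s - 44)
Step 3 gives the fully reduced T(s), with no common factor left to cancel. The denominator's leading coefficient is 36, so divide each of its coefficients by 36 to get the monic form.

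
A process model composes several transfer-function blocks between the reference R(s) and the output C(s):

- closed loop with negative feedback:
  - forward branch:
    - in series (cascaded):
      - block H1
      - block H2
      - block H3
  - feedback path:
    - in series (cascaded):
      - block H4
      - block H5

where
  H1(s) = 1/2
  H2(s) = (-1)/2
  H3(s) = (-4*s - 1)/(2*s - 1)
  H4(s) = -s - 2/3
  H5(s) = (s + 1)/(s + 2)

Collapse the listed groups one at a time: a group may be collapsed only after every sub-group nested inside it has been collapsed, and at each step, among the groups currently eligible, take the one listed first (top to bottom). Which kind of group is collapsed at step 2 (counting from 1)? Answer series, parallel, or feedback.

Step 1: multiply H1, H2, H3 (series)
Step 2: series reduction of H4, H5
Step 3: feedback reduction of (H1*H2*H3), (H4*H5)
At step 2 the group reduced is series.

Hence the answer: series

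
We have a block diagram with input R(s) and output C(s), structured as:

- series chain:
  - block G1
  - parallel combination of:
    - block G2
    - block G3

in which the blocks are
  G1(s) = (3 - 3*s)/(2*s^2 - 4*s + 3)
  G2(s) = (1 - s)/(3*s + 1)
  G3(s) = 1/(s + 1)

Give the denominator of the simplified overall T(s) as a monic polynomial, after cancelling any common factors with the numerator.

1. combine G2, G3 in parallel -> (-s^2 + 3*s + 2)/(3*s^2 + 4*s + 1)
2. series reduction of G1, (G2+G3) -> (3*s^3 - 12*s^2 + 3*s + 6)/(6*s^4 - 4*s^3 - 5*s^2 + 8*s + 3)
That last expression is T(s), already simplified. Scaling its denominator by 1/6 (the reciprocal of the leading coefficient) yields the monic denominator.

Answer: s^4 - 2*s^3/3 - 5*s^2/6 + 4*s/3 + 1/2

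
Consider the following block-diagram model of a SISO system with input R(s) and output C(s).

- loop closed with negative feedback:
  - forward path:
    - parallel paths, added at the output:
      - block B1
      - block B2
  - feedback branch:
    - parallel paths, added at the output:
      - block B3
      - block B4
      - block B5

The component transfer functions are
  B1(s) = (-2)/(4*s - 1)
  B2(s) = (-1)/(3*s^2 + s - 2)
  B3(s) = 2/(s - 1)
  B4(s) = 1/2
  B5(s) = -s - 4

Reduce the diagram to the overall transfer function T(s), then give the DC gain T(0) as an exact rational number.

1. add B1, B2 (parallel), giving (-6*s^2 - 6*s + 5)/(12*s^3 + s^2 - 9*s + 2)
2. parallel reduction of B3, B4, B5, giving (-2*s^2 - 5*s + 11)/(2*s - 2)
3. collapse the loop ((B1+B2) forward, (B3+B4+B5) return), giving (-12*s^3 + 22*s - 10)/(36*s^4 + 20*s^3 - 66*s^2 - 69*s + 51)
DC gain: substitute s = 0 into T(s) from step 3: T(0) = -10/51.

Hence the answer: -10/51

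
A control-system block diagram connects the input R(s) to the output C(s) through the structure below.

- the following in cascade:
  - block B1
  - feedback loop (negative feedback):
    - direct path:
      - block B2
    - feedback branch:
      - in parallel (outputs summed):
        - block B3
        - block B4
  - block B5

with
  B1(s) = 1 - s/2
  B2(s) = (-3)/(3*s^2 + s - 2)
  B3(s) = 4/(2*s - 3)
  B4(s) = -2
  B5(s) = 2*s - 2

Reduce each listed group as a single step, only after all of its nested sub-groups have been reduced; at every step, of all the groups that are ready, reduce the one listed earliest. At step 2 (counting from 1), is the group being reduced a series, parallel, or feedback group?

Answer: feedback

Working:
Step 1 - add B3, B4 (parallel)
Step 2 - feedback reduction of B2, (B3+B4)
Step 3 - cascade B1, [B2/(1+B2*(B3+B4))], B5
Step 2: feedback.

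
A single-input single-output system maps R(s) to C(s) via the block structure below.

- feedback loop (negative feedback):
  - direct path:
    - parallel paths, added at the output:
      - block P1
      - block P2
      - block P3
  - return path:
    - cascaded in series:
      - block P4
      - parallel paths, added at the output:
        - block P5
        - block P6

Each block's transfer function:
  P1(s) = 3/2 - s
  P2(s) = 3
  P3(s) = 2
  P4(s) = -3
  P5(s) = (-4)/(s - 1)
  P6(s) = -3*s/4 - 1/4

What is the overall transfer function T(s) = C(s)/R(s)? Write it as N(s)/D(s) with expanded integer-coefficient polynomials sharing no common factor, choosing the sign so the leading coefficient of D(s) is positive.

Step 1. reduce the parallel group P1, P2, P3: 13/2 - s
Step 2. sum the parallel branches P5, P6: (-3*s^2 + 2*s - 15)/(4*s - 4)
Step 3. cascade P4, (P5+P6): (9*s^2 - 6*s + 45)/(4*s - 4)
Step 4. collapse the loop ((P1+P2+P3) forward, (P4*(P5+P6)) return), giving the overall T(s)

Therefore the answer is (8*s^2 - 60*s + 52)/(18*s^3 - 129*s^2 + 160*s - 577).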